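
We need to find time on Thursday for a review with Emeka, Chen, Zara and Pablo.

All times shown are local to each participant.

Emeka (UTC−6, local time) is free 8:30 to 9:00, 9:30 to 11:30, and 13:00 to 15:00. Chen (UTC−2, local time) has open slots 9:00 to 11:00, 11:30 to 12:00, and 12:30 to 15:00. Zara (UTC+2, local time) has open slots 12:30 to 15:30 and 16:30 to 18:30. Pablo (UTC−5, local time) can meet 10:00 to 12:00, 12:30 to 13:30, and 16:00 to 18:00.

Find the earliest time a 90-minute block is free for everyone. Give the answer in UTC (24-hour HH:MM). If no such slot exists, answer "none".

none

Emeka → UTC: 14:30–15:00, 15:30–17:30, 19:00–21:00.
Chen → UTC: 11:00–13:00, 13:30–14:00, 14:30–17:00.
Zara → UTC: 10:30–13:30, 14:30–16:30.
Pablo → UTC: 15:00–17:00, 17:30–18:30, 21:00–23:00.
Emeka ∩ Chen: 14:30–15:00, 15:30–17:00.
Emeka ∩ Chen ∩ Zara: 14:30–15:00, 15:30–16:30.
Emeka ∩ Chen ∩ Zara ∩ Pablo: 15:30–16:30.
Windows ≥ 90 min: (none).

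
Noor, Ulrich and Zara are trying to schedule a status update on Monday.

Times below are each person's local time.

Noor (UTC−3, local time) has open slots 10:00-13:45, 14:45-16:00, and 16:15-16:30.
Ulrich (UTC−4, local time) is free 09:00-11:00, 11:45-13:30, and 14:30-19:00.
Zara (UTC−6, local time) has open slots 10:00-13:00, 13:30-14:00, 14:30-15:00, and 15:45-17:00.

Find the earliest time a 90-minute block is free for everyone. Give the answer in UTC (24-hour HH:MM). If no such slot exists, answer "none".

none

Noor → UTC: 13:00–16:45, 17:45–19:00, 19:15–19:30.
Ulrich → UTC: 13:00–15:00, 15:45–17:30, 18:30–23:00.
Zara → UTC: 16:00–19:00, 19:30–20:00, 20:30–21:00, 21:45–23:00.
Noor ∩ Ulrich: 13:00–15:00, 15:45–16:45, 18:30–19:00, 19:15–19:30.
Noor ∩ Ulrich ∩ Zara: 16:00–16:45, 18:30–19:00.
Windows ≥ 90 min: (none).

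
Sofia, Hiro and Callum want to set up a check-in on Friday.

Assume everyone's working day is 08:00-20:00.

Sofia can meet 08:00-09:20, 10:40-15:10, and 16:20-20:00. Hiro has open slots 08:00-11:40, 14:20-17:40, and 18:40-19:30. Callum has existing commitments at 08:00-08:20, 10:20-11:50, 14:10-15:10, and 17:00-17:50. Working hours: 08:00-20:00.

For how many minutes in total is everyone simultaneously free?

150 minutes

Callum free within 08:00–20:00: 08:20–10:20, 11:50–14:10, 15:10–17:00, 17:50–20:00.
Sofia ∩ Hiro: 08:00–09:20, 10:40–11:40, 14:20–15:10, 16:20–17:40, 18:40–19:30.
Sofia ∩ Hiro ∩ Callum: 08:20–09:20, 16:20–17:00, 18:40–19:30.
Total common minutes: 60 + 40 + 50 = 150.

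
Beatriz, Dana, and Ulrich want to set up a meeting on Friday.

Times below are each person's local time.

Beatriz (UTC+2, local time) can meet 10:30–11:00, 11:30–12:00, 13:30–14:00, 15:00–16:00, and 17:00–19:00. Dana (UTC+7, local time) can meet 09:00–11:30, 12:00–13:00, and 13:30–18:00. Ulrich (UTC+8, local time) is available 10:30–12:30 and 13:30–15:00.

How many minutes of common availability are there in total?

Beatriz → UTC: 08:30–09:00, 09:30–10:00, 11:30–12:00, 13:00–14:00, 15:00–17:00.
Dana → UTC: 02:00–04:30, 05:00–06:00, 06:30–11:00.
Ulrich → UTC: 02:30–04:30, 05:30–07:00.
Beatriz ∩ Dana: 08:30–09:00, 09:30–10:00.
Beatriz ∩ Dana ∩ Ulrich: (none).
Total common minutes: 0.

0 minutes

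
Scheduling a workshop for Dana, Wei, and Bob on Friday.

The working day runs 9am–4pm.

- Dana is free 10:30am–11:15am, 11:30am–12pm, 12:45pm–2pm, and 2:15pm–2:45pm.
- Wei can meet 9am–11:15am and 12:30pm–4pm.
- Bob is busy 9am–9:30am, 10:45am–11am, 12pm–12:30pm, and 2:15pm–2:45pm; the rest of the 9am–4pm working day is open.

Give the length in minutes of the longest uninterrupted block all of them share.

Bob free within 09:00–16:00: 09:30–10:45, 11:00–12:00, 12:30–14:15, 14:45–16:00.
Dana ∩ Wei: 10:30–11:15, 12:45–14:00, 14:15–14:45.
Dana ∩ Wei ∩ Bob: 10:30–10:45, 11:00–11:15, 12:45–14:00.
Common window lengths: 15, 15, 75 min; longest is 75.

75 minutes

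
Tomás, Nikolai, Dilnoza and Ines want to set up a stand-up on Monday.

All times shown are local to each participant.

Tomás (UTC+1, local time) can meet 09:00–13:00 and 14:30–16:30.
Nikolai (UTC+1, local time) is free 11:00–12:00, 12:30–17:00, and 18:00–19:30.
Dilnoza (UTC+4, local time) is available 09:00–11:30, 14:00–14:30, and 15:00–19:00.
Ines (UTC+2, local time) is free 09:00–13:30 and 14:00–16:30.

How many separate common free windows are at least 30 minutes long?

Tomás → UTC: 08:00–12:00, 13:30–15:30.
Nikolai → UTC: 10:00–11:00, 11:30–16:00, 17:00–18:30.
Dilnoza → UTC: 05:00–07:30, 10:00–10:30, 11:00–15:00.
Ines → UTC: 07:00–11:30, 12:00–14:30.
Tomás ∩ Nikolai: 10:00–11:00, 11:30–12:00, 13:30–15:30.
Tomás ∩ Nikolai ∩ Dilnoza: 10:00–10:30, 11:30–12:00, 13:30–15:00.
Tomás ∩ Nikolai ∩ Dilnoza ∩ Ines: 10:00–10:30, 13:30–14:30.
Windows ≥ 30 min: 10:00–10:30, 13:30–14:30.
That's 2 windows.

2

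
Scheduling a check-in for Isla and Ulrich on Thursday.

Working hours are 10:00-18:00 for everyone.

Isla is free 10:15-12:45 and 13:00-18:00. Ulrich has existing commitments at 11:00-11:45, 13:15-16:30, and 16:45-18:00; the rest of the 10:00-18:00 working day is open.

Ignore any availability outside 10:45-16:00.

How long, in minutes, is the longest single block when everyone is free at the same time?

60 minutes

Ulrich free within 10:00–18:00: 10:00–11:00, 11:45–13:15, 16:30–16:45.
Isla ∩ Ulrich: 10:15–11:00, 11:45–12:45, 13:00–13:15, 16:30–16:45.
Restricted to 10:45–16:00: 10:45–11:00, 11:45–12:45, 13:00–13:15.
Common window lengths: 15, 60, 15 min; longest is 60.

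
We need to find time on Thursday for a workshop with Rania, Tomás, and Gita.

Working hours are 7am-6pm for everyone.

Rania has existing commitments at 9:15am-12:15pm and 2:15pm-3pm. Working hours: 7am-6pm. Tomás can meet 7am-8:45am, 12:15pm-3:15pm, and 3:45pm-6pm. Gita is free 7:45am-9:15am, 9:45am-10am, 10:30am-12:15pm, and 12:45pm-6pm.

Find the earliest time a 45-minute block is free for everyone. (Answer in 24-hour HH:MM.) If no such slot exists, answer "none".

Rania free within 07:00–18:00: 07:00–09:15, 12:15–14:15, 15:00–18:00.
Rania ∩ Tomás: 07:00–08:45, 12:15–14:15, 15:00–15:15, 15:45–18:00.
Rania ∩ Tomás ∩ Gita: 07:45–08:45, 12:45–14:15, 15:00–15:15, 15:45–18:00.
Windows ≥ 45 min: 07:45–08:45, 12:45–14:15, 15:45–18:00.
Earliest such window starts at 07:45.

07:45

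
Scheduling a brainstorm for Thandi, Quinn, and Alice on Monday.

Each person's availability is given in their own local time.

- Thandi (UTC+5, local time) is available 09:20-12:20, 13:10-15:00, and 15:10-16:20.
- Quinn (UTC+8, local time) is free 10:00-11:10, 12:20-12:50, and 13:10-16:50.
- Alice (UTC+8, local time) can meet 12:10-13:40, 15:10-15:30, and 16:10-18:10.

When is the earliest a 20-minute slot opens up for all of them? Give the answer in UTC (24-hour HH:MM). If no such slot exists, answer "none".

Thandi → UTC: 04:20–07:20, 08:10–10:00, 10:10–11:20.
Quinn → UTC: 02:00–03:10, 04:20–04:50, 05:10–08:50.
Alice → UTC: 04:10–05:40, 07:10–07:30, 08:10–10:10.
Thandi ∩ Quinn: 04:20–04:50, 05:10–07:20, 08:10–08:50.
Thandi ∩ Quinn ∩ Alice: 04:20–04:50, 05:10–05:40, 07:10–07:20, 08:10–08:50.
Windows ≥ 20 min: 04:20–04:50, 05:10–05:40, 08:10–08:50.
Earliest such window starts at 04:20.

04:20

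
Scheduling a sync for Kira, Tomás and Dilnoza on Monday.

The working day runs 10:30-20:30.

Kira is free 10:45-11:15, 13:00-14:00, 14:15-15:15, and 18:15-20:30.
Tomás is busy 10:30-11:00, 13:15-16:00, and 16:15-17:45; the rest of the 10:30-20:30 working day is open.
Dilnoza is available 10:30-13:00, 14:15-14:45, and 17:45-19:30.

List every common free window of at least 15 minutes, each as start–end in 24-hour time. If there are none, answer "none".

Tomás free within 10:30–20:30: 11:00–13:15, 16:00–16:15, 17:45–20:30.
Kira ∩ Tomás: 11:00–11:15, 13:00–13:15, 18:15–20:30.
Kira ∩ Tomás ∩ Dilnoza: 11:00–11:15, 18:15–19:30.
Windows ≥ 15 min: 11:00–11:15, 18:15–19:30.

11:00–11:15, 18:15–19:30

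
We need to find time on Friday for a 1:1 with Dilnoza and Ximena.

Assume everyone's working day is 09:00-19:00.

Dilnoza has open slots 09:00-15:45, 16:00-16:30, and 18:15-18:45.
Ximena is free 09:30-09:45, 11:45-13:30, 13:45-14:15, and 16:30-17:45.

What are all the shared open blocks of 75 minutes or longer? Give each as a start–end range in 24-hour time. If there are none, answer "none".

11:45–13:30

Dilnoza ∩ Ximena: 09:30–09:45, 11:45–13:30, 13:45–14:15.
Windows ≥ 75 min: 11:45–13:30.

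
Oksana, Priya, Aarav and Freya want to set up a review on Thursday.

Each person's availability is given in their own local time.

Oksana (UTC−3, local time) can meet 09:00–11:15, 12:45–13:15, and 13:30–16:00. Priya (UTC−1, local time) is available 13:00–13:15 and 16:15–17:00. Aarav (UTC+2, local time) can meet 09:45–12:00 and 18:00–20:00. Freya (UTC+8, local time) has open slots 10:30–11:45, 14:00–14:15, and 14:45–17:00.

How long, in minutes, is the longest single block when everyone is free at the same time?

0 minutes

Oksana → UTC: 12:00–14:15, 15:45–16:15, 16:30–19:00.
Priya → UTC: 14:00–14:15, 17:15–18:00.
Aarav → UTC: 07:45–10:00, 16:00–18:00.
Freya → UTC: 02:30–03:45, 06:00–06:15, 06:45–09:00.
Oksana ∩ Priya: 14:00–14:15, 17:15–18:00.
Oksana ∩ Priya ∩ Aarav: 17:15–18:00.
Oksana ∩ Priya ∩ Aarav ∩ Freya: (none).
No common window.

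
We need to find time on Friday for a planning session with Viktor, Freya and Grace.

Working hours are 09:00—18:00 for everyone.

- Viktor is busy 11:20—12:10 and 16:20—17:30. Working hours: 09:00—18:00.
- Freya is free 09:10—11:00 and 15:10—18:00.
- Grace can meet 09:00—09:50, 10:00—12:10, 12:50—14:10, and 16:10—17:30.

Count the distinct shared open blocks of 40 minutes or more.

Viktor free within 09:00–18:00: 09:00–11:20, 12:10–16:20, 17:30–18:00.
Viktor ∩ Freya: 09:10–11:00, 15:10–16:20, 17:30–18:00.
Viktor ∩ Freya ∩ Grace: 09:10–09:50, 10:00–11:00, 16:10–16:20.
Windows ≥ 40 min: 09:10–09:50, 10:00–11:00.
That's 2 windows.

2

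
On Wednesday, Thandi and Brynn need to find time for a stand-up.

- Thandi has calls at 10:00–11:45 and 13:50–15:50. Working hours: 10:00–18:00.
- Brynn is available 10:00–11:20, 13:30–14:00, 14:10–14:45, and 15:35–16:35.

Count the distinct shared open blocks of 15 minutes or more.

2

Thandi free within 10:00–18:00: 11:45–13:50, 15:50–18:00.
Thandi ∩ Brynn: 13:30–13:50, 15:50–16:35.
Windows ≥ 15 min: 13:30–13:50, 15:50–16:35.
That's 2 windows.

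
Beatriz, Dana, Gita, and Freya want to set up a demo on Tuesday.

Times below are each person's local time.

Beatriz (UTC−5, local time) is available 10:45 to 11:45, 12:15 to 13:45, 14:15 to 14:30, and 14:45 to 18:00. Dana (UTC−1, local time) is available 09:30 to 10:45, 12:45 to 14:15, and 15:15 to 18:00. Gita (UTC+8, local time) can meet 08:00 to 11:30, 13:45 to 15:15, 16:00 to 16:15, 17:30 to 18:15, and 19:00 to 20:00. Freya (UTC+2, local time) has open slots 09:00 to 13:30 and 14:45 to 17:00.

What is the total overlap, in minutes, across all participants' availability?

Beatriz → UTC: 15:45–16:45, 17:15–18:45, 19:15–19:30, 19:45–23:00.
Dana → UTC: 10:30–11:45, 13:45–15:15, 16:15–19:00.
Gita → UTC: 00:00–03:30, 05:45–07:15, 08:00–08:15, 09:30–10:15, 11:00–12:00.
Freya → UTC: 07:00–11:30, 12:45–15:00.
Beatriz ∩ Dana: 16:15–16:45, 17:15–18:45.
Beatriz ∩ Dana ∩ Gita: (none).
Beatriz ∩ Dana ∩ Gita ∩ Freya: (none).
Total common minutes: 0.

0 minutes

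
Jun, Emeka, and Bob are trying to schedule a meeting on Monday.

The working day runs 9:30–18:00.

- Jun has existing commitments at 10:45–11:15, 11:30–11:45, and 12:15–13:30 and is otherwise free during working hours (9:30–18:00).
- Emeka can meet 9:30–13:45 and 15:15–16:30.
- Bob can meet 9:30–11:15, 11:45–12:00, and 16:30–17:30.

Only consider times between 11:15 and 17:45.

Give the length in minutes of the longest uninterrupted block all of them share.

15 minutes

Jun free within 09:30–18:00: 09:30–10:45, 11:15–11:30, 11:45–12:15, 13:30–18:00.
Jun ∩ Emeka: 09:30–10:45, 11:15–11:30, 11:45–12:15, 13:30–13:45, 15:15–16:30.
Jun ∩ Emeka ∩ Bob: 09:30–10:45, 11:45–12:00.
Restricted to 11:15–17:45: 11:45–12:00.
Single common window of 15 minutes.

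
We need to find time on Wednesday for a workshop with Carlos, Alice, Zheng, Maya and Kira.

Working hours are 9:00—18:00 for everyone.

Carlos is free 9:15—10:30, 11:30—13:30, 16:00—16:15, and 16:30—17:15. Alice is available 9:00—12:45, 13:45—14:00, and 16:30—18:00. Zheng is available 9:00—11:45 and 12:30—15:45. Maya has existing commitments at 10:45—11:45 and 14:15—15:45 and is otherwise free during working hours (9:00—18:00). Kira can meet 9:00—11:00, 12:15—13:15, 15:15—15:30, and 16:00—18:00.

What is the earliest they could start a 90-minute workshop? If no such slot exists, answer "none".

Maya free within 09:00–18:00: 09:00–10:45, 11:45–14:15, 15:45–18:00.
Carlos ∩ Alice: 09:15–10:30, 11:30–12:45, 16:30–17:15.
Carlos ∩ Alice ∩ Zheng: 09:15–10:30, 11:30–11:45, 12:30–12:45.
Carlos ∩ Alice ∩ Zheng ∩ Maya: 09:15–10:30, 12:30–12:45.
Carlos ∩ Alice ∩ Zheng ∩ Maya ∩ Kira: 09:15–10:30, 12:30–12:45.
Windows ≥ 90 min: (none).

none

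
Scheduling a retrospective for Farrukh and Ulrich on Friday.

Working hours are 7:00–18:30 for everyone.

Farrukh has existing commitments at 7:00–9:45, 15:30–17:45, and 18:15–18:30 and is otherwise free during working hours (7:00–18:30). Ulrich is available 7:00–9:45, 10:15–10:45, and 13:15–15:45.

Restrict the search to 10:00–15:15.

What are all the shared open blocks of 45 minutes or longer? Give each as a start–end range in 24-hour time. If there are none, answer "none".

13:15–15:15

Farrukh free within 07:00–18:30: 09:45–15:30, 17:45–18:15.
Farrukh ∩ Ulrich: 10:15–10:45, 13:15–15:30.
Restricted to 10:00–15:15: 10:15–10:45, 13:15–15:15.
Windows ≥ 45 min: 13:15–15:15.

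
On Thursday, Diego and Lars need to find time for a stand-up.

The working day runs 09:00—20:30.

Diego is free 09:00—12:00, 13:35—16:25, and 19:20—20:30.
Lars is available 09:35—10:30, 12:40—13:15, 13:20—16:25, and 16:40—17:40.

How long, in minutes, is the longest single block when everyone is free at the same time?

Diego ∩ Lars: 09:35–10:30, 13:35–16:25.
Common window lengths: 55, 170 min; longest is 170.

170 minutes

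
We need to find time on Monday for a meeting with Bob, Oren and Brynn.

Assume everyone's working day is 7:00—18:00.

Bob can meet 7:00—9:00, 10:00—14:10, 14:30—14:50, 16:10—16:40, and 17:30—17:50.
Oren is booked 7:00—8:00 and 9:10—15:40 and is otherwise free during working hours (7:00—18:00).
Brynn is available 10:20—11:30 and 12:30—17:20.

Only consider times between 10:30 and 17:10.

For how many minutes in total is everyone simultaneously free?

Oren free within 07:00–18:00: 08:00–09:10, 15:40–18:00.
Bob ∩ Oren: 08:00–09:00, 16:10–16:40, 17:30–17:50.
Bob ∩ Oren ∩ Brynn: 16:10–16:40.
Restricted to 10:30–17:10: 16:10–16:40.
Total common minutes: 30.

30 minutes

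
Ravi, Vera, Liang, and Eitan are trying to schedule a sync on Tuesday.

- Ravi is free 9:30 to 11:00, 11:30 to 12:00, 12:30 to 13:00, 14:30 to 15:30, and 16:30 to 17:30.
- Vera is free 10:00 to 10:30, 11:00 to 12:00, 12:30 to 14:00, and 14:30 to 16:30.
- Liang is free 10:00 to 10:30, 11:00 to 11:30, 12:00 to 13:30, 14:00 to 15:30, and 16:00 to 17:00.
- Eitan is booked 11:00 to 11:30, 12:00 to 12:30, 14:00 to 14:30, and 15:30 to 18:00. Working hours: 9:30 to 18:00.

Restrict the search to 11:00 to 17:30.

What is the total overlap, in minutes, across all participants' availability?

Eitan free within 09:30–18:00: 09:30–11:00, 11:30–12:00, 12:30–14:00, 14:30–15:30.
Ravi ∩ Vera: 10:00–10:30, 11:30–12:00, 12:30–13:00, 14:30–15:30.
Ravi ∩ Vera ∩ Liang: 10:00–10:30, 12:30–13:00, 14:30–15:30.
Ravi ∩ Vera ∩ Liang ∩ Eitan: 10:00–10:30, 12:30–13:00, 14:30–15:30.
Restricted to 11:00–17:30: 12:30–13:00, 14:30–15:30.
Total common minutes: 30 + 60 = 90.

90 minutes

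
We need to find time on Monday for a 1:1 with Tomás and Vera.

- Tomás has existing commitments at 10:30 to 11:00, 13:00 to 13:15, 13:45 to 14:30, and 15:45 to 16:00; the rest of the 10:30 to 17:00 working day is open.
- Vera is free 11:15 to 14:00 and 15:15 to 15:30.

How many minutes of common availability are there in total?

150 minutes

Tomás free within 10:30–17:00: 11:00–13:00, 13:15–13:45, 14:30–15:45, 16:00–17:00.
Tomás ∩ Vera: 11:15–13:00, 13:15–13:45, 15:15–15:30.
Total common minutes: 105 + 30 + 15 = 150.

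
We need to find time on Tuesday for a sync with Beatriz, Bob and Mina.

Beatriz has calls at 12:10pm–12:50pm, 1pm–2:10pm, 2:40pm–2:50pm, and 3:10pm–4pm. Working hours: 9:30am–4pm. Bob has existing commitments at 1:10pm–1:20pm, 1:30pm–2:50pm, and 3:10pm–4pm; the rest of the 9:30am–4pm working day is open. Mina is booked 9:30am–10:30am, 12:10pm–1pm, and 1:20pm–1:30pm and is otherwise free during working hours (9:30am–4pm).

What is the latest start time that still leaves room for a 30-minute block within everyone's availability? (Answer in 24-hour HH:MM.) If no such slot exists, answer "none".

Beatriz free within 09:30–16:00: 09:30–12:10, 12:50–13:00, 14:10–14:40, 14:50–15:10.
Bob free within 09:30–16:00: 09:30–13:10, 13:20–13:30, 14:50–15:10.
Mina free within 09:30–16:00: 10:30–12:10, 13:00–13:20, 13:30–16:00.
Beatriz ∩ Bob: 09:30–12:10, 12:50–13:00, 14:50–15:10.
Beatriz ∩ Bob ∩ Mina: 10:30–12:10, 14:50–15:10.
Windows ≥ 30 min: 10:30–12:10.
Latest start in the last window 10:30–12:10 is 12:10 − 30 min = 11:40.

11:40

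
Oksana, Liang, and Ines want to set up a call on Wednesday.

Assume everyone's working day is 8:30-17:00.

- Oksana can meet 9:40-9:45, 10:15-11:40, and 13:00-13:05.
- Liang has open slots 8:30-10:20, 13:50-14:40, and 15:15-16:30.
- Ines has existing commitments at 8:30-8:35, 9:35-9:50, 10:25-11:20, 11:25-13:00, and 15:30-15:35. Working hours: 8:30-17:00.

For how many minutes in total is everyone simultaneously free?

Ines free within 08:30–17:00: 08:35–09:35, 09:50–10:25, 11:20–11:25, 13:00–15:30, 15:35–17:00.
Oksana ∩ Liang: 09:40–09:45, 10:15–10:20.
Oksana ∩ Liang ∩ Ines: 10:15–10:20.
Total common minutes: 5.

5 minutes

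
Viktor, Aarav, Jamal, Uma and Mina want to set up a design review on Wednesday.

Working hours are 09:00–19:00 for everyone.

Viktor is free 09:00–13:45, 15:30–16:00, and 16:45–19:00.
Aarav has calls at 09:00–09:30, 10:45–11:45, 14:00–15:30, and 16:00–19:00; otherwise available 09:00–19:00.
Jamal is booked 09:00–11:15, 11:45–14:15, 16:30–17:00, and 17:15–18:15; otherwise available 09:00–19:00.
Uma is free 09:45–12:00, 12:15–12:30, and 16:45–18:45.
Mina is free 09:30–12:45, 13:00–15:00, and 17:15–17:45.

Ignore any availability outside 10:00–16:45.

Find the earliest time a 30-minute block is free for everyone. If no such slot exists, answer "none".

none

Aarav free within 09:00–19:00: 09:30–10:45, 11:45–14:00, 15:30–16:00.
Jamal free within 09:00–19:00: 11:15–11:45, 14:15–16:30, 17:00–17:15, 18:15–19:00.
Viktor ∩ Aarav: 09:30–10:45, 11:45–13:45, 15:30–16:00.
Viktor ∩ Aarav ∩ Jamal: 15:30–16:00.
Viktor ∩ Aarav ∩ Jamal ∩ Uma: (none).
Viktor ∩ Aarav ∩ Jamal ∩ Uma ∩ Mina: (none).
Restricted to 10:00–16:45: (none).
Windows ≥ 30 min: (none).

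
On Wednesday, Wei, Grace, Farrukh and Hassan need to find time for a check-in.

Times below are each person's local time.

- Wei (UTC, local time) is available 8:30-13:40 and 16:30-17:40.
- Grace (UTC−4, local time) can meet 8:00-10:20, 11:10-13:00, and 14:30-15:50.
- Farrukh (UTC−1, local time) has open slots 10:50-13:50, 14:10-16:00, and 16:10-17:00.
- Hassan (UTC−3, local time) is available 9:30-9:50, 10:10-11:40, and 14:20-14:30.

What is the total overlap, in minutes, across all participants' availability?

Wei → UTC: 08:30–13:40, 16:30–17:40.
Grace → UTC: 12:00–14:20, 15:10–17:00, 18:30–19:50.
Farrukh → UTC: 11:50–14:50, 15:10–17:00, 17:10–18:00.
Hassan → UTC: 12:30–12:50, 13:10–14:40, 17:20–17:30.
Wei ∩ Grace: 12:00–13:40, 16:30–17:00.
Wei ∩ Grace ∩ Farrukh: 12:00–13:40, 16:30–17:00.
Wei ∩ Grace ∩ Farrukh ∩ Hassan: 12:30–12:50, 13:10–13:40.
Total common minutes: 20 + 30 = 50.

50 minutes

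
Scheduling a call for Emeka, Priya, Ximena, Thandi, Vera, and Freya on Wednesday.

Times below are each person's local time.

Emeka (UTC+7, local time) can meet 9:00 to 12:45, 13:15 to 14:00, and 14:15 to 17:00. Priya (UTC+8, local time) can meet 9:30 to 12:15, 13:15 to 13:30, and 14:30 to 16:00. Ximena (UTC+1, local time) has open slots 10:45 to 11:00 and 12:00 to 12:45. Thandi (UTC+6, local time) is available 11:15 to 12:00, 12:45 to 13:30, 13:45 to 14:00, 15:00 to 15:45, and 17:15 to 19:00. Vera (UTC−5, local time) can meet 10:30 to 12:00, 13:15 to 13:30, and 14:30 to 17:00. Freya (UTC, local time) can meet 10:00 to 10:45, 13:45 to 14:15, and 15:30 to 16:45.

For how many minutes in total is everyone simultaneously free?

Emeka → UTC: 02:00–05:45, 06:15–07:00, 07:15–10:00.
Priya → UTC: 01:30–04:15, 05:15–05:30, 06:30–08:00.
Ximena → UTC: 09:45–10:00, 11:00–11:45.
Thandi → UTC: 05:15–06:00, 06:45–07:30, 07:45–08:00, 09:00–09:45, 11:15–13:00.
Vera → UTC: 15:30–17:00, 18:15–18:30, 19:30–22:00.
Freya → UTC: 10:00–10:45, 13:45–14:15, 15:30–16:45.
Emeka ∩ Priya: 02:00–04:15, 05:15–05:30, 06:30–07:00, 07:15–08:00.
Emeka ∩ Priya ∩ Ximena: (none).
Emeka ∩ Priya ∩ Ximena ∩ Thandi: (none).
Emeka ∩ Priya ∩ Ximena ∩ Thandi ∩ Vera: (none).
Emeka ∩ Priya ∩ Ximena ∩ Thandi ∩ Vera ∩ Freya: (none).
Total common minutes: 0.

0 minutes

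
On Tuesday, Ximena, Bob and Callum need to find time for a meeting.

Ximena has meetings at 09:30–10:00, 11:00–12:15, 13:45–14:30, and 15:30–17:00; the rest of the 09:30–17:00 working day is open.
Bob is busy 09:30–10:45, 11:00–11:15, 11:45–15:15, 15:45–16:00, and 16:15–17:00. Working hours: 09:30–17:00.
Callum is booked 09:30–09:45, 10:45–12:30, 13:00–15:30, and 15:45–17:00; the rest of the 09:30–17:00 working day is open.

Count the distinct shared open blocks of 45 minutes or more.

0

Ximena free within 09:30–17:00: 10:00–11:00, 12:15–13:45, 14:30–15:30.
Bob free within 09:30–17:00: 10:45–11:00, 11:15–11:45, 15:15–15:45, 16:00–16:15.
Callum free within 09:30–17:00: 09:45–10:45, 12:30–13:00, 15:30–15:45.
Ximena ∩ Bob: 10:45–11:00, 15:15–15:30.
Ximena ∩ Bob ∩ Callum: (none).
Windows ≥ 45 min: (none).
That's 0 windows.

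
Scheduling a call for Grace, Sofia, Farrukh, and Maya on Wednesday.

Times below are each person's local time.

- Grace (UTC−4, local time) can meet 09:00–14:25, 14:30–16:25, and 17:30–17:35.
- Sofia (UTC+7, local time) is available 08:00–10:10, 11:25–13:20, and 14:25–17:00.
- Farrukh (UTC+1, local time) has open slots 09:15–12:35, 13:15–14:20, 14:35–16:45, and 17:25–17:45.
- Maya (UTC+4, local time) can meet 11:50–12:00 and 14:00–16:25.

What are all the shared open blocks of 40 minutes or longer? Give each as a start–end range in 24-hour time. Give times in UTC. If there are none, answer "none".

none

Grace → UTC: 13:00–18:25, 18:30–20:25, 21:30–21:35.
Sofia → UTC: 01:00–03:10, 04:25–06:20, 07:25–10:00.
Farrukh → UTC: 08:15–11:35, 12:15–13:20, 13:35–15:45, 16:25–16:45.
Maya → UTC: 07:50–08:00, 10:00–12:25.
Grace ∩ Sofia: (none).
Grace ∩ Sofia ∩ Farrukh: (none).
Grace ∩ Sofia ∩ Farrukh ∩ Maya: (none).
Windows ≥ 40 min: (none).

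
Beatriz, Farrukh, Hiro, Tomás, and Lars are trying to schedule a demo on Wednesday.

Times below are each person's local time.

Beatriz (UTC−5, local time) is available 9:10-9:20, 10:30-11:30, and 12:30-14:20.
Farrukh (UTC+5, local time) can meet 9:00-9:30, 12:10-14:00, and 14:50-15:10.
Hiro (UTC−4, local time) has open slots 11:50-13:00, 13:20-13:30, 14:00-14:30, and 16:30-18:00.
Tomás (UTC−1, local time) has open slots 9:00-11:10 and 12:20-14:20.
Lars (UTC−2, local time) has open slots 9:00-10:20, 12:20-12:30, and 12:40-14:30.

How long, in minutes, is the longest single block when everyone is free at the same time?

Beatriz → UTC: 14:10–14:20, 15:30–16:30, 17:30–19:20.
Farrukh → UTC: 04:00–04:30, 07:10–09:00, 09:50–10:10.
Hiro → UTC: 15:50–17:00, 17:20–17:30, 18:00–18:30, 20:30–22:00.
Tomás → UTC: 10:00–12:10, 13:20–15:20.
Lars → UTC: 11:00–12:20, 14:20–14:30, 14:40–16:30.
Beatriz ∩ Farrukh: (none).
Beatriz ∩ Farrukh ∩ Hiro: (none).
Beatriz ∩ Farrukh ∩ Hiro ∩ Tomás: (none).
Beatriz ∩ Farrukh ∩ Hiro ∩ Tomás ∩ Lars: (none).
No common window.

0 minutes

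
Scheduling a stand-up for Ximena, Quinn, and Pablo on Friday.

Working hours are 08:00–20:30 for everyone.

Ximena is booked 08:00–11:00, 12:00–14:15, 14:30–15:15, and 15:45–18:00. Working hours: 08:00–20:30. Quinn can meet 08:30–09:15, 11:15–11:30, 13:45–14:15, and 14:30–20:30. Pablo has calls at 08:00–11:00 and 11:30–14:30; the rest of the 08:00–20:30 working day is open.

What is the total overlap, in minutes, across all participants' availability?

195 minutes

Ximena free within 08:00–20:30: 11:00–12:00, 14:15–14:30, 15:15–15:45, 18:00–20:30.
Pablo free within 08:00–20:30: 11:00–11:30, 14:30–20:30.
Ximena ∩ Quinn: 11:15–11:30, 15:15–15:45, 18:00–20:30.
Ximena ∩ Quinn ∩ Pablo: 11:15–11:30, 15:15–15:45, 18:00–20:30.
Total common minutes: 15 + 30 + 150 = 195.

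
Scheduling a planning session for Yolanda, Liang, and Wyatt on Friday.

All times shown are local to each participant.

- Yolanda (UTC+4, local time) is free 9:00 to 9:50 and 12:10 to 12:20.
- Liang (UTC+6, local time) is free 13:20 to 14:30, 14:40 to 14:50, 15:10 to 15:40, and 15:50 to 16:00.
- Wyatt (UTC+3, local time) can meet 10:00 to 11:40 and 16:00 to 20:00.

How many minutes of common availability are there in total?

Yolanda → UTC: 05:00–05:50, 08:10–08:20.
Liang → UTC: 07:20–08:30, 08:40–08:50, 09:10–09:40, 09:50–10:00.
Wyatt → UTC: 07:00–08:40, 13:00–17:00.
Yolanda ∩ Liang: 08:10–08:20.
Yolanda ∩ Liang ∩ Wyatt: 08:10–08:20.
Total common minutes: 10.

10 minutes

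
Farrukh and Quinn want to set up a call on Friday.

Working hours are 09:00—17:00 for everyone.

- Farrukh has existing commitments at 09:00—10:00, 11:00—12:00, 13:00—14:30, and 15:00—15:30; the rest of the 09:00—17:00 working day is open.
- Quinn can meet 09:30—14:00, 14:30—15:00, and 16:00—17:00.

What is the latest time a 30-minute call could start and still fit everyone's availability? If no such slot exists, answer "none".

16:30

Farrukh free within 09:00–17:00: 10:00–11:00, 12:00–13:00, 14:30–15:00, 15:30–17:00.
Farrukh ∩ Quinn: 10:00–11:00, 12:00–13:00, 14:30–15:00, 16:00–17:00.
Windows ≥ 30 min: 10:00–11:00, 12:00–13:00, 14:30–15:00, 16:00–17:00.
Latest start in the last window 16:00–17:00 is 17:00 − 30 min = 16:30.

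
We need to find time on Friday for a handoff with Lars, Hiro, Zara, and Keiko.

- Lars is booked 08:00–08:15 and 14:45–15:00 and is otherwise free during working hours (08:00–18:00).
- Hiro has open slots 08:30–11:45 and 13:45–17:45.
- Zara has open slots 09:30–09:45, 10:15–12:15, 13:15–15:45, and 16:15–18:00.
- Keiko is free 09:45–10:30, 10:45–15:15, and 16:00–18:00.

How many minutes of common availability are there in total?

240 minutes

Lars free within 08:00–18:00: 08:15–14:45, 15:00–18:00.
Lars ∩ Hiro: 08:30–11:45, 13:45–14:45, 15:00–17:45.
Lars ∩ Hiro ∩ Zara: 09:30–09:45, 10:15–11:45, 13:45–14:45, 15:00–15:45, 16:15–17:45.
Lars ∩ Hiro ∩ Zara ∩ Keiko: 10:15–10:30, 10:45–11:45, 13:45–14:45, 15:00–15:15, 16:15–17:45.
Total common minutes: 15 + 60 + 60 + 15 + 90 = 240.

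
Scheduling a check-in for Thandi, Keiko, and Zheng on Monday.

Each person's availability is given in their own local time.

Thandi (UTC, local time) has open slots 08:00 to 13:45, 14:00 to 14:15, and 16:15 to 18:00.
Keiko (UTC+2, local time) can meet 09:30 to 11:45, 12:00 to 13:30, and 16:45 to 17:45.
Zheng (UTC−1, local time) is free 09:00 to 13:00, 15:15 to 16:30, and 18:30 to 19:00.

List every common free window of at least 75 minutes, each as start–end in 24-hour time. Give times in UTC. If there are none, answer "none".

Thandi → UTC: 08:00–13:45, 14:00–14:15, 16:15–18:00.
Keiko → UTC: 07:30–09:45, 10:00–11:30, 14:45–15:45.
Zheng → UTC: 10:00–14:00, 16:15–17:30, 19:30–20:00.
Thandi ∩ Keiko: 08:00–09:45, 10:00–11:30.
Thandi ∩ Keiko ∩ Zheng: 10:00–11:30.
Windows ≥ 75 min: 10:00–11:30.

10:00–11:30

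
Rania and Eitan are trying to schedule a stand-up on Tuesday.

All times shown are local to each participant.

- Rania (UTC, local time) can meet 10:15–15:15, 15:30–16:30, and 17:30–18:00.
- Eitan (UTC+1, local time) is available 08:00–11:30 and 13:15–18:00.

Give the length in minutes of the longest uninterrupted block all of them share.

180 minutes

Rania → UTC: 10:15–15:15, 15:30–16:30, 17:30–18:00.
Eitan → UTC: 07:00–10:30, 12:15–17:00.
Rania ∩ Eitan: 10:15–10:30, 12:15–15:15, 15:30–16:30.
Common window lengths: 15, 180, 60 min; longest is 180.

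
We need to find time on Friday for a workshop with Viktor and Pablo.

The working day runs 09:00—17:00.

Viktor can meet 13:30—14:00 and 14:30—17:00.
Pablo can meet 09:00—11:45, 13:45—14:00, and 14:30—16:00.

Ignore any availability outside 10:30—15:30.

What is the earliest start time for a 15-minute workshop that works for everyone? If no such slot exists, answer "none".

13:45

Viktor ∩ Pablo: 13:45–14:00, 14:30–16:00.
Restricted to 10:30–15:30: 13:45–14:00, 14:30–15:30.
Windows ≥ 15 min: 13:45–14:00, 14:30–15:30.
Earliest such window starts at 13:45.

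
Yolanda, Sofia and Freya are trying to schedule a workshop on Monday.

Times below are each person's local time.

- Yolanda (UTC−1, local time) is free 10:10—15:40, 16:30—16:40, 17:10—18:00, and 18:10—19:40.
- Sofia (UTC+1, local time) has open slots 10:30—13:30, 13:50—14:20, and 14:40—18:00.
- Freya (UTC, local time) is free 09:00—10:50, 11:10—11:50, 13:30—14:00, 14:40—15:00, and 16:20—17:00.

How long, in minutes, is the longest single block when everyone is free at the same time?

40 minutes

Yolanda → UTC: 11:10–16:40, 17:30–17:40, 18:10–19:00, 19:10–20:40.
Sofia → UTC: 09:30–12:30, 12:50–13:20, 13:40–17:00.
Freya → UTC: 09:00–10:50, 11:10–11:50, 13:30–14:00, 14:40–15:00, 16:20–17:00.
Yolanda ∩ Sofia: 11:10–12:30, 12:50–13:20, 13:40–16:40.
Yolanda ∩ Sofia ∩ Freya: 11:10–11:50, 13:40–14:00, 14:40–15:00, 16:20–16:40.
Common window lengths: 40, 20, 20, 20 min; longest is 40.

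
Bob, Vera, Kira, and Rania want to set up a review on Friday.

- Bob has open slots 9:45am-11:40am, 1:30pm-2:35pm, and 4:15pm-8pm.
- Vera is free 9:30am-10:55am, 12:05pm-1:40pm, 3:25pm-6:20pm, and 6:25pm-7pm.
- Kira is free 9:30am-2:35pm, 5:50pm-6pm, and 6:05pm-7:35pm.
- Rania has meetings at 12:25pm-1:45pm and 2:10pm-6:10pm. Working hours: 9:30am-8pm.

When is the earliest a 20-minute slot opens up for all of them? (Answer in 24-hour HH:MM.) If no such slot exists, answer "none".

09:45

Rania free within 09:30–20:00: 09:30–12:25, 13:45–14:10, 18:10–20:00.
Bob ∩ Vera: 09:45–10:55, 13:30–13:40, 16:15–18:20, 18:25–19:00.
Bob ∩ Vera ∩ Kira: 09:45–10:55, 13:30–13:40, 17:50–18:00, 18:05–18:20, 18:25–19:00.
Bob ∩ Vera ∩ Kira ∩ Rania: 09:45–10:55, 18:10–18:20, 18:25–19:00.
Windows ≥ 20 min: 09:45–10:55, 18:25–19:00.
Earliest such window starts at 09:45.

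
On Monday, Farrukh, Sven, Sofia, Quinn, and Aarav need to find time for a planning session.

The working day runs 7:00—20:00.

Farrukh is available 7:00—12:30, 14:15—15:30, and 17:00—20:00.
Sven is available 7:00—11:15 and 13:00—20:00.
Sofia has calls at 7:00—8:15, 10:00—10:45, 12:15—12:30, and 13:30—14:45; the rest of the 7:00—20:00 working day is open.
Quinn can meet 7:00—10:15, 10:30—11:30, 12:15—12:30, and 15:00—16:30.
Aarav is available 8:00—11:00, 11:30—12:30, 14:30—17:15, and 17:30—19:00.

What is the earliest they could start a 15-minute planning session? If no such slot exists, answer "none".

08:15

Sofia free within 07:00–20:00: 08:15–10:00, 10:45–12:15, 12:30–13:30, 14:45–20:00.
Farrukh ∩ Sven: 07:00–11:15, 14:15–15:30, 17:00–20:00.
Farrukh ∩ Sven ∩ Sofia: 08:15–10:00, 10:45–11:15, 14:45–15:30, 17:00–20:00.
Farrukh ∩ Sven ∩ Sofia ∩ Quinn: 08:15–10:00, 10:45–11:15, 15:00–15:30.
Farrukh ∩ Sven ∩ Sofia ∩ Quinn ∩ Aarav: 08:15–10:00, 10:45–11:00, 15:00–15:30.
Windows ≥ 15 min: 08:15–10:00, 10:45–11:00, 15:00–15:30.
Earliest such window starts at 08:15.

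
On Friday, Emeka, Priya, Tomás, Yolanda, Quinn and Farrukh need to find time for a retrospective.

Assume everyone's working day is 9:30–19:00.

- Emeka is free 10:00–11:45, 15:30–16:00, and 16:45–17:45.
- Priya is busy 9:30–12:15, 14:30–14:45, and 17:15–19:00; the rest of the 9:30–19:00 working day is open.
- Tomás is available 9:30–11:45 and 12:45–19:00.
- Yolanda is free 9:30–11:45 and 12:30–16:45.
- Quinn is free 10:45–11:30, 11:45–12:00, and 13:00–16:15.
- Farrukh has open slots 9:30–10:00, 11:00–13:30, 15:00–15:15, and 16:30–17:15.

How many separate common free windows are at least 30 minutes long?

0

Priya free within 09:30–19:00: 12:15–14:30, 14:45–17:15.
Emeka ∩ Priya: 15:30–16:00, 16:45–17:15.
Emeka ∩ Priya ∩ Tomás: 15:30–16:00, 16:45–17:15.
Emeka ∩ Priya ∩ Tomás ∩ Yolanda: 15:30–16:00.
Emeka ∩ Priya ∩ Tomás ∩ Yolanda ∩ Quinn: 15:30–16:00.
Emeka ∩ Priya ∩ Tomás ∩ Yolanda ∩ Quinn ∩ Farrukh: (none).
Windows ≥ 30 min: (none).
That's 0 windows.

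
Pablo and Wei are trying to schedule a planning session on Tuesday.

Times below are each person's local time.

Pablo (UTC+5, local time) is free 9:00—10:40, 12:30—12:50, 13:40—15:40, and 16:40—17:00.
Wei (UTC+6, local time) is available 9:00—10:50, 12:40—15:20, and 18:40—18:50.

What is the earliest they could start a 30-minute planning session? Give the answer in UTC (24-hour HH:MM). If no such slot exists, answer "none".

04:00

Pablo → UTC: 04:00–05:40, 07:30–07:50, 08:40–10:40, 11:40–12:00.
Wei → UTC: 03:00–04:50, 06:40–09:20, 12:40–12:50.
Pablo ∩ Wei: 04:00–04:50, 07:30–07:50, 08:40–09:20.
Windows ≥ 30 min: 04:00–04:50, 08:40–09:20.
Earliest such window starts at 04:00.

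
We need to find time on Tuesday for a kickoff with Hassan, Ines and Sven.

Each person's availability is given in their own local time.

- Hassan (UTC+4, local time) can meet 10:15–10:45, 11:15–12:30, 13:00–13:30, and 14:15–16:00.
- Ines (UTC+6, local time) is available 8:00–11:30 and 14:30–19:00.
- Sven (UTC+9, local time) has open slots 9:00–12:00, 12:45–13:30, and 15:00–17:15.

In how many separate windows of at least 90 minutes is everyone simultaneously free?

0

Hassan → UTC: 06:15–06:45, 07:15–08:30, 09:00–09:30, 10:15–12:00.
Ines → UTC: 02:00–05:30, 08:30–13:00.
Sven → UTC: 00:00–03:00, 03:45–04:30, 06:00–08:15.
Hassan ∩ Ines: 09:00–09:30, 10:15–12:00.
Hassan ∩ Ines ∩ Sven: (none).
Windows ≥ 90 min: (none).
That's 0 windows.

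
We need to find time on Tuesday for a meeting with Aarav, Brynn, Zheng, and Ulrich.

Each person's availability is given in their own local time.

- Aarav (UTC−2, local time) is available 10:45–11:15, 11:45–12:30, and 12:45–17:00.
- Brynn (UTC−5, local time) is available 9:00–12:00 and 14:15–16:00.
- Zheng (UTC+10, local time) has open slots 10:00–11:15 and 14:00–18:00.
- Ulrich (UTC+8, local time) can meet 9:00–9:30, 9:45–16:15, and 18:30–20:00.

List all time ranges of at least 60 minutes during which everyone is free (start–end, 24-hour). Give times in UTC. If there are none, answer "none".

none

Aarav → UTC: 12:45–13:15, 13:45–14:30, 14:45–19:00.
Brynn → UTC: 14:00–17:00, 19:15–21:00.
Zheng → UTC: 00:00–01:15, 04:00–08:00.
Ulrich → UTC: 01:00–01:30, 01:45–08:15, 10:30–12:00.
Aarav ∩ Brynn: 14:00–14:30, 14:45–17:00.
Aarav ∩ Brynn ∩ Zheng: (none).
Aarav ∩ Brynn ∩ Zheng ∩ Ulrich: (none).
Windows ≥ 60 min: (none).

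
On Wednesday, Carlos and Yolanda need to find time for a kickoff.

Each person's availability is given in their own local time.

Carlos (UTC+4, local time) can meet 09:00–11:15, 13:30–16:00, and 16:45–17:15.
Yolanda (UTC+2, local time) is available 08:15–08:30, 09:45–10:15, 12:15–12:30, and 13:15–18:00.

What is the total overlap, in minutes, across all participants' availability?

105 minutes

Carlos → UTC: 05:00–07:15, 09:30–12:00, 12:45–13:15.
Yolanda → UTC: 06:15–06:30, 07:45–08:15, 10:15–10:30, 11:15–16:00.
Carlos ∩ Yolanda: 06:15–06:30, 10:15–10:30, 11:15–12:00, 12:45–13:15.
Total common minutes: 15 + 15 + 45 + 30 = 105.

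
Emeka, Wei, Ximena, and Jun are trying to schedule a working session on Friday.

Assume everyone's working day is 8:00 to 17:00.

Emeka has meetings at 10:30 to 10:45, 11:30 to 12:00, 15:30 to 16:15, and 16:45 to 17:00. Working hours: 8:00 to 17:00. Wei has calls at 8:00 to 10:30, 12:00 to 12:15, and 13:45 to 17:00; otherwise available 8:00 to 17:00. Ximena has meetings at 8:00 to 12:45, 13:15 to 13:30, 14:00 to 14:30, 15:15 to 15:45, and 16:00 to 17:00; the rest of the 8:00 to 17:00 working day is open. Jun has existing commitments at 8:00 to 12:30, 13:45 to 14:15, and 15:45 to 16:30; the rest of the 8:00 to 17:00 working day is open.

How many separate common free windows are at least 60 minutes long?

Emeka free within 08:00–17:00: 08:00–10:30, 10:45–11:30, 12:00–15:30, 16:15–16:45.
Wei free within 08:00–17:00: 10:30–12:00, 12:15–13:45.
Ximena free within 08:00–17:00: 12:45–13:15, 13:30–14:00, 14:30–15:15, 15:45–16:00.
Jun free within 08:00–17:00: 12:30–13:45, 14:15–15:45, 16:30–17:00.
Emeka ∩ Wei: 10:45–11:30, 12:15–13:45.
Emeka ∩ Wei ∩ Ximena: 12:45–13:15, 13:30–13:45.
Emeka ∩ Wei ∩ Ximena ∩ Jun: 12:45–13:15, 13:30–13:45.
Windows ≥ 60 min: (none).
That's 0 windows.

0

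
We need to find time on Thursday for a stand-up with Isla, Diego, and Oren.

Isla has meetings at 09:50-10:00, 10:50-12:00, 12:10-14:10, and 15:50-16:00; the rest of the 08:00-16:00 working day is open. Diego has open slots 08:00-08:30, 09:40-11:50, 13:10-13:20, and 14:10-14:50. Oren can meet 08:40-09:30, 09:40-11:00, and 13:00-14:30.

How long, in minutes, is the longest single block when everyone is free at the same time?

50 minutes

Isla free within 08:00–16:00: 08:00–09:50, 10:00–10:50, 12:00–12:10, 14:10–15:50.
Isla ∩ Diego: 08:00–08:30, 09:40–09:50, 10:00–10:50, 14:10–14:50.
Isla ∩ Diego ∩ Oren: 09:40–09:50, 10:00–10:50, 14:10–14:30.
Common window lengths: 10, 50, 20 min; longest is 50.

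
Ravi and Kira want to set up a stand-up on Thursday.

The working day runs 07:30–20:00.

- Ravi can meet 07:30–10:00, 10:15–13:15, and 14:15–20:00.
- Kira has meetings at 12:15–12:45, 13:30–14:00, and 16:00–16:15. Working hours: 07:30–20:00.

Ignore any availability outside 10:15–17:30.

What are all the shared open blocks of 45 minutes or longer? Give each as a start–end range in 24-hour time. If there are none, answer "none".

Kira free within 07:30–20:00: 07:30–12:15, 12:45–13:30, 14:00–16:00, 16:15–20:00.
Ravi ∩ Kira: 07:30–10:00, 10:15–12:15, 12:45–13:15, 14:15–16:00, 16:15–20:00.
Restricted to 10:15–17:30: 10:15–12:15, 12:45–13:15, 14:15–16:00, 16:15–17:30.
Windows ≥ 45 min: 10:15–12:15, 14:15–16:00, 16:15–17:30.

10:15–12:15, 14:15–16:00, 16:15–17:30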